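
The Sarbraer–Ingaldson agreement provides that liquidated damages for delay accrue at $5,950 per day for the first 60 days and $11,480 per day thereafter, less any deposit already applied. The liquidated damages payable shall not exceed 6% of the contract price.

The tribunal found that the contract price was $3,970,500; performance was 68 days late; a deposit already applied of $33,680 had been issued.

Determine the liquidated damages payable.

$238,230

First 60 days: 60 × $5,950 = $357,000
Remaining days: (68 − 60) × $11,480 = $91,840
Accrued per-day damages: $357,000 + $91,840 = $448,840
Less deposit already applied: $448,840 − $33,680 = $415,160
Cap: 6% of $3,970,500 = $238,230
Cap at $238,230: $415,160 exceeds the cap → $238,230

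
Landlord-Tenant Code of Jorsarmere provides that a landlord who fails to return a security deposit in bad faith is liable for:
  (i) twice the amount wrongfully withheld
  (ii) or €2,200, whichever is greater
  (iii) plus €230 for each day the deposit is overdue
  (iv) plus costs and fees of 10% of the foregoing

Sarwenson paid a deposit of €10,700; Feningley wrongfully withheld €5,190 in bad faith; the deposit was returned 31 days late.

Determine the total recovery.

€19,261

Doubled: 2 × €5,190 = €10,380
Minimum €2,200: €10,380 meets the minimum, no increase.
Late-return penalty: 31 × €230 = €7,130
Damages plus late penalty: €10,380 + €7,130 = €17,510
Costs and fees: 10% of €17,510 = €1,751
Total recovery: €17,510 + €1,751 = €19,261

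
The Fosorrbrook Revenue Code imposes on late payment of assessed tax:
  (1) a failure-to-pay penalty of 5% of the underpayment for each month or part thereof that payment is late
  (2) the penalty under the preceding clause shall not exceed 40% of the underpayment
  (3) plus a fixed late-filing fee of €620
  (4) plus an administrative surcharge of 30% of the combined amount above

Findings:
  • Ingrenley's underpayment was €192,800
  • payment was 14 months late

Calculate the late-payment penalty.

Penalty: €101,062

Accrued rate: 5% × 14 = 70%, capped at 40% → 40%
Failure-to-pay penalty: 40% of €192,800 = €77,120
Penalty before surcharge: €77,120 + €620 = €77,740
Administrative surcharge: 30% of €77,740 = €23,322
Total penalty: €77,740 + €23,322 = €101,062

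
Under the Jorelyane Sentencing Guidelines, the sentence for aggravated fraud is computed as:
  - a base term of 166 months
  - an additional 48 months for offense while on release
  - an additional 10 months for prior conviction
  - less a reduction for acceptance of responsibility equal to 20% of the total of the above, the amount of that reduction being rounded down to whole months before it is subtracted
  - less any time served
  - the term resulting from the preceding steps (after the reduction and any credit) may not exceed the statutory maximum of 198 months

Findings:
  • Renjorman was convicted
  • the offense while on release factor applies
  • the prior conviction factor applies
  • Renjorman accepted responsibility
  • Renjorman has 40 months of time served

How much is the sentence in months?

140 months

Offense while on release enhancement: +48 months
Prior conviction enhancement: +10 months
Adjusted term: 166 months + 48 months + 10 months = 224 months
Acceptance of responsibility reduction: 20% of 224 months = 44 months (rounded down)
After reduction: 224 − 44 = 180 months
Less time served: 180 months − 40 months = 140 months
Cap at 198 months: 140 months is within the cap, no reduction.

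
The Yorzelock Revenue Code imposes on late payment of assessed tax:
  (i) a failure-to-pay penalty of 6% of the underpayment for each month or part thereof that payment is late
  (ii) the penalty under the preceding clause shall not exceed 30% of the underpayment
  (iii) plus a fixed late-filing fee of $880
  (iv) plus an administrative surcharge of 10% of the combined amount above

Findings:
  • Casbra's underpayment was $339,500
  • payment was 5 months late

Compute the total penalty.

$113,003

Accrued rate: 6% × 5 = 30%, capped at 30% → 30%
Failure-to-pay penalty: 30% of $339,500 = $101,850
Penalty before surcharge: $101,850 + $880 = $102,730
Administrative surcharge: 10% of $102,730 = $10,273
Total penalty: $102,730 + $10,273 = $113,003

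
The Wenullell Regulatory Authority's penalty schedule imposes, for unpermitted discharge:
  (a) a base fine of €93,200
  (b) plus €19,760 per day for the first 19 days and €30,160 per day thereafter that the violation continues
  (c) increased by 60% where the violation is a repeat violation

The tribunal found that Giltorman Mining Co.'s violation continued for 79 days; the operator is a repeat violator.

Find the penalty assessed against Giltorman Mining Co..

First 19 days: 19 × €19,760 = €375,440
Remaining days: (79 − 19) × €30,160 = €1,809,600
Per-day component: €375,440 + €1,809,600 = €2,185,040
Base plus per-day: €93,200 + €2,185,040 = €2,278,240
Enhancement: 60% of €2,278,240 = €1,366,944
Enhanced fine: €2,278,240 + €1,366,944 = €3,645,184

€3,645,184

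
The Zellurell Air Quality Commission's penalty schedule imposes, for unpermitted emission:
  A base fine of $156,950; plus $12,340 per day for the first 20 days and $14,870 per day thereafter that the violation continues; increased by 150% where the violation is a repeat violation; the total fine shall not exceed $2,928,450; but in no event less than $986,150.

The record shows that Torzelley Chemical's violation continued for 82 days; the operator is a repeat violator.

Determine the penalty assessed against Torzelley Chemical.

$2,928,450

First 20 days: 20 × $12,340 = $246,800
Remaining days: (82 − 20) × $14,870 = $921,940
Per-day component: $246,800 + $921,940 = $1,168,740
Base plus per-day: $156,950 + $1,168,740 = $1,325,690
Enhancement: 150% of $1,325,690 = $1,988,535
Enhanced fine: $1,325,690 + $1,988,535 = $3,314,225
Cap at $2,928,450: $3,314,225 exceeds the cap → $2,928,450
Minimum $986,150: $2,928,450 meets the minimum, no increase.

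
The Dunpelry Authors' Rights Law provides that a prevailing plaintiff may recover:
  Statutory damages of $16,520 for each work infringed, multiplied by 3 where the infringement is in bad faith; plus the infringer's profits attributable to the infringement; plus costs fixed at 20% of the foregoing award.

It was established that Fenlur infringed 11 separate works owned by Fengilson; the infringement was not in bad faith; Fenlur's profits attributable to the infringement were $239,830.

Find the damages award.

Statutory damages: 11 × $16,520 = $181,720
Infringement not in bad faith: no ×3 enhancement.
Combined award: $181,720 + $239,830 = $421,550
Costs: 20% of $421,550 = $84,310
Award plus costs: $421,550 + $84,310 = $505,860

$505,860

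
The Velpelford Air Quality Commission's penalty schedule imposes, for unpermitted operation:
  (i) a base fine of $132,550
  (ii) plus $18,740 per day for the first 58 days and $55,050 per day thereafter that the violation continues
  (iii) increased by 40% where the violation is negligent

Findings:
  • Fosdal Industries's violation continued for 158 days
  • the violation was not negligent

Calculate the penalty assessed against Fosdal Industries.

First 58 days: 58 × $18,740 = $1,086,920
Remaining days: (158 − 58) × $55,050 = $5,505,000
Per-day component: $1,086,920 + $5,505,000 = $6,591,920
Base plus per-day: $132,550 + $6,591,920 = $6,724,470
The violation was not negligent: no 40% increase.

$6,724,470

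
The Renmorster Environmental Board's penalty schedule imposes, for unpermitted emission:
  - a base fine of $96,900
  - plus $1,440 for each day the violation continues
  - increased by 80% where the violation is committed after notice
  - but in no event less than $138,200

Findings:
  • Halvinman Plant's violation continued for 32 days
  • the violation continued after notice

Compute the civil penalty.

Per-day component: 32 × $1,440 = $46,080
Base plus per-day: $96,900 + $46,080 = $142,980
Enhancement: 80% of $142,980 = $114,384
Enhanced fine: $142,980 + $114,384 = $257,364
Minimum $138,200: $257,364 meets the minimum, no increase.

$257,364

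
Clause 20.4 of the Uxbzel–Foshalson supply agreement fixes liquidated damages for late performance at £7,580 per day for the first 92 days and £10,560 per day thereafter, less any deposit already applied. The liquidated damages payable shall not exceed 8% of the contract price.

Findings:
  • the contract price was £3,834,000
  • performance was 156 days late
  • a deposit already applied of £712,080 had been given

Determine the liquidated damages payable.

First 92 days: 92 × £7,580 = £697,360
Remaining days: (156 − 92) × £10,560 = £675,840
Accrued per-day damages: £697,360 + £675,840 = £1,373,200
Less deposit already applied: £1,373,200 − £712,080 = £661,120
Cap: 8% of £3,834,000 = £306,720
Cap at £306,720: £661,120 exceeds the cap → £306,720

Liquidated damages: £306,720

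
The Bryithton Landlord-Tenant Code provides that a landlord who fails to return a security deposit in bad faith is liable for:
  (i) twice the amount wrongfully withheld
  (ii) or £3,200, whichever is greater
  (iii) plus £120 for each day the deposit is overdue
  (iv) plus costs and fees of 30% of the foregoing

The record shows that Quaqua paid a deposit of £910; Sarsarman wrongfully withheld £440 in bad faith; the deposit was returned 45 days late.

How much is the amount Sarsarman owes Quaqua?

Doubled: 2 × £440 = £880
Minimum £3,200: £880 is below the minimum → £3,200
Late-return penalty: 45 × £120 = £5,400
Damages plus late penalty: £3,200 + £5,400 = £8,600
Costs and fees: 30% of £8,600 = £2,580
Total recovery: £8,600 + £2,580 = £11,180

Recovery: £11,180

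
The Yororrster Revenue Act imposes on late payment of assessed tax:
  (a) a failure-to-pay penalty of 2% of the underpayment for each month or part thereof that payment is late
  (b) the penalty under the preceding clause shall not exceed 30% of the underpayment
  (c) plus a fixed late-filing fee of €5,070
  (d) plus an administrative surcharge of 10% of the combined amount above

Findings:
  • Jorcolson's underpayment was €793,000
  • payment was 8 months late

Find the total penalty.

Accrued rate: 2% × 8 = 16%, capped at 30% → 16%
Failure-to-pay penalty: 16% of €793,000 = €126,880
Penalty before surcharge: €126,880 + €5,070 = €131,950
Administrative surcharge: 10% of €131,950 = €13,195
Total penalty: €131,950 + €13,195 = €145,145

€145,145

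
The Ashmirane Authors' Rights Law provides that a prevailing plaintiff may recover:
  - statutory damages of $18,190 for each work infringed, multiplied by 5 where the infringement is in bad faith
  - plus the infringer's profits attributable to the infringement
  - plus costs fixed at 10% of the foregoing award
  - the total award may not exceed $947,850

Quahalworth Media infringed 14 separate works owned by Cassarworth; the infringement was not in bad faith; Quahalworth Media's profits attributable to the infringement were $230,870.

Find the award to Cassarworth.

$534,083

Statutory damages: 14 × $18,190 = $254,660
Infringement not in bad faith: no ×5 enhancement.
Combined award: $254,660 + $230,870 = $485,530
Costs: 10% of $485,530 = $48,553
Award plus costs: $485,530 + $48,553 = $534,083
Cap at $947,850: $534,083 is within the cap, no reduction.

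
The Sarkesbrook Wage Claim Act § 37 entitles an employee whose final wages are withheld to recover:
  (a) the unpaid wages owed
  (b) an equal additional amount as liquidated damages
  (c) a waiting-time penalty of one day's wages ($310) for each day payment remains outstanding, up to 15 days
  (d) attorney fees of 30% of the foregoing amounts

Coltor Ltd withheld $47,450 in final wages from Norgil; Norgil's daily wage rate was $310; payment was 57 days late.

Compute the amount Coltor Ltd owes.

$129,415

Liquidated damages (equal amount): $47,450
Penalty days: min(57, 15) = 15
Waiting-time penalty: 15 × $310 = $4,650
Subtotal: $47,450 + $47,450 + $4,650 = $99,550
Attorney fees: 30% of $99,550 = $29,865
Total award: $99,550 + $29,865 = $129,415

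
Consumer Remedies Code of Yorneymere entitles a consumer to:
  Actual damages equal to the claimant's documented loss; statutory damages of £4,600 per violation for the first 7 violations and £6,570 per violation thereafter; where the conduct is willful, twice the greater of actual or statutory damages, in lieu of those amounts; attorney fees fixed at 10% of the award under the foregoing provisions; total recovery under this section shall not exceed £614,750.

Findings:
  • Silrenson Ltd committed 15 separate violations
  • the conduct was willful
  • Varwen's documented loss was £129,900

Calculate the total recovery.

First 7 violations: 7 × £4,600 = £32,200
Remaining violations: (15 − 7) × £6,570 = £52,560
Statutory damages: £32,200 + £52,560 = £84,760
Greater of actual damages (£129,900) or statutory damages (£84,760): £129,900
Doubled: 2 × £129,900 = £259,800
Attorney fees: 10% of £259,800 = £25,980
Total before cap: £259,800 + £25,980 = £285,780
Cap at £614,750: £285,780 is within the cap, no reduction.

£285,780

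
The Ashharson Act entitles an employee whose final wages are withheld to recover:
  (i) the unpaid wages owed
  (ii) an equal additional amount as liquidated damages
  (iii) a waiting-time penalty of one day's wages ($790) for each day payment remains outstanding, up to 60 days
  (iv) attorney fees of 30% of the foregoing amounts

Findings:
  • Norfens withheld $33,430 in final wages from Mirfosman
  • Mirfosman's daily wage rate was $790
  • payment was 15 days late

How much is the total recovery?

Liquidated damages (equal amount): $33,430
Penalty days: min(15, 60) = 15
Waiting-time penalty: 15 × $790 = $11,850
Subtotal: $33,430 + $33,430 + $11,850 = $78,710
Attorney fees: 30% of $78,710 = $23,613
Total award: $78,710 + $23,613 = $102,323

$102,323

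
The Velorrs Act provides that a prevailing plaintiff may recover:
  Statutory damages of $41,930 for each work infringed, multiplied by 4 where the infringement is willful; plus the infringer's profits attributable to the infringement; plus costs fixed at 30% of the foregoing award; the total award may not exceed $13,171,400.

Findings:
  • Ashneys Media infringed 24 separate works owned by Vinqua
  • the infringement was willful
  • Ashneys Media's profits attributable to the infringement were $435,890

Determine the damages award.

Statutory damages: 24 × $41,930 = $1,006,320
Multiplied by 4: 4 × $1,006,320 = $4,025,280
Combined award: $4,025,280 + $435,890 = $4,461,170
Costs: 30% of $4,461,170 = $1,338,351
Award plus costs: $4,461,170 + $1,338,351 = $5,799,521
Cap at $13,171,400: $5,799,521 is within the cap, no reduction.

$5,799,521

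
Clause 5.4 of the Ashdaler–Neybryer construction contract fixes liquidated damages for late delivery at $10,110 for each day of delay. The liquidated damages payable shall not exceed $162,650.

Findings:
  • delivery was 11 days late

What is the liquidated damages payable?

$111,210

Per-day damages: 11 × $10,110 = $111,210
Cap at $162,650: $111,210 is within the cap, no reduction.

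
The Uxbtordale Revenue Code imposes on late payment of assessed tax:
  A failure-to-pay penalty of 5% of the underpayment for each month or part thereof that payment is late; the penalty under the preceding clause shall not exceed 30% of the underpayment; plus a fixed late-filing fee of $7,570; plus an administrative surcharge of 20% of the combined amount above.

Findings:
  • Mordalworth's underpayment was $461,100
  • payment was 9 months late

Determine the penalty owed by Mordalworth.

Accrued rate: 5% × 9 = 45%, capped at 30% → 30%
Failure-to-pay penalty: 30% of $461,100 = $138,330
Penalty before surcharge: $138,330 + $7,570 = $145,900
Administrative surcharge: 20% of $145,900 = $29,180
Total penalty: $145,900 + $29,180 = $175,080

$175,080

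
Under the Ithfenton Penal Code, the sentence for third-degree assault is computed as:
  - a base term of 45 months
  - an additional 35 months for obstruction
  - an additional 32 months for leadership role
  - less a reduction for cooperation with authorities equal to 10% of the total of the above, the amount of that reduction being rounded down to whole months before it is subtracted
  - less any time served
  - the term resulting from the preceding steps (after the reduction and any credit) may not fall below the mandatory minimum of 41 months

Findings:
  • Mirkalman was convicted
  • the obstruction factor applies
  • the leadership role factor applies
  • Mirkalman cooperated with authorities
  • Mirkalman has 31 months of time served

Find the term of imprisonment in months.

70 months

Obstruction enhancement: +35 months
Leadership role enhancement: +32 months
Adjusted term: 45 months + 35 months + 32 months = 112 months
Cooperation with authorities reduction: 10% of 112 months = 11 months (rounded down)
After reduction: 112 − 11 = 101 months
Less time served: 101 months − 31 months = 70 months
Minimum 41 months: 70 months meets the minimum, no increase.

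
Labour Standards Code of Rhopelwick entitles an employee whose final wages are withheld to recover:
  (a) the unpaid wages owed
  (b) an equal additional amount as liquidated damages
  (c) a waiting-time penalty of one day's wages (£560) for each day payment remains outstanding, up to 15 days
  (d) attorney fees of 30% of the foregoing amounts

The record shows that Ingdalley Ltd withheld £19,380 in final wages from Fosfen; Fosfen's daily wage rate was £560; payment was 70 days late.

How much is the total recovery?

Liquidated damages (equal amount): £19,380
Penalty days: min(70, 15) = 15
Waiting-time penalty: 15 × £560 = £8,400
Subtotal: £19,380 + £19,380 + £8,400 = £47,160
Attorney fees: 30% of £47,160 = £14,148
Total award: £47,160 + £14,148 = £61,308

£61,308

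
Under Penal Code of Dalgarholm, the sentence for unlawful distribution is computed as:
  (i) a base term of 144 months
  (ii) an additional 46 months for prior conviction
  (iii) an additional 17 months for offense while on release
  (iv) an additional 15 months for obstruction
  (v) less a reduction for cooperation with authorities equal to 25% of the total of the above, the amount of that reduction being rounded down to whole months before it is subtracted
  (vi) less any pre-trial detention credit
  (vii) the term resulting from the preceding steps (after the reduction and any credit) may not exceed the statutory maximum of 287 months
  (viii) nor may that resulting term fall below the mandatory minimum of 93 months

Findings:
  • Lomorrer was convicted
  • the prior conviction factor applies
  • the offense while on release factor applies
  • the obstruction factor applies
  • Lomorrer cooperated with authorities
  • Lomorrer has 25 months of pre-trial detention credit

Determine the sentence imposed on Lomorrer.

Prior conviction enhancement: +46 months
Offense while on release enhancement: +17 months
Obstruction enhancement: +15 months
Adjusted term: 144 months + 46 months + 17 months + 15 months = 222 months
Cooperation with authorities reduction: 25% of 222 months = 55 months (rounded down)
After reduction: 222 − 55 = 167 months
Less pre-trial detention credit: 167 months − 25 months = 142 months
Cap at 287 months: 142 months is within the cap, no reduction.
Minimum 93 months: 142 months meets the minimum, no increase.

142 months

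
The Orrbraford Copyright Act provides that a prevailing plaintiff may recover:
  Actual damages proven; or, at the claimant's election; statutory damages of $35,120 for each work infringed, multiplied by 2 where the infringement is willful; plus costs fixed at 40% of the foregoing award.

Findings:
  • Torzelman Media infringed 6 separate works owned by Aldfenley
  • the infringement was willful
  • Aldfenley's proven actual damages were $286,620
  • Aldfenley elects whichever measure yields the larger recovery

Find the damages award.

$590,016

Statutory damages: 6 × $35,120 = $210,720
Doubled: 2 × $210,720 = $421,440
Greater of actual damages ($286,620) or enhanced statutory damages ($421,440): $421,440
Costs: 40% of $421,440 = $168,576
Award plus costs: $421,440 + $168,576 = $590,016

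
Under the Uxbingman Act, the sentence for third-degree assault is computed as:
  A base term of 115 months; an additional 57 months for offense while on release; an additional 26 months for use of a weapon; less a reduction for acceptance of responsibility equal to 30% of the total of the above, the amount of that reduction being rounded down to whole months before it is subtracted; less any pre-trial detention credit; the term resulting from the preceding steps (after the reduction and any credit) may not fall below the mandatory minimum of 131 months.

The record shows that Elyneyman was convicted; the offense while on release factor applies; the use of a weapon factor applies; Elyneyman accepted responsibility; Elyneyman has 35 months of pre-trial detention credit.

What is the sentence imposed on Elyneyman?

Offense while on release enhancement: +57 months
Use of a weapon enhancement: +26 months
Adjusted term: 115 months + 57 months + 26 months = 198 months
Acceptance of responsibility reduction: 30% of 198 months = 59 months (rounded down)
After reduction: 198 − 59 = 139 months
Less pre-trial detention credit: 139 months − 35 months = 104 months
Minimum 131 months: 104 months is below the minimum → 131 months

131 months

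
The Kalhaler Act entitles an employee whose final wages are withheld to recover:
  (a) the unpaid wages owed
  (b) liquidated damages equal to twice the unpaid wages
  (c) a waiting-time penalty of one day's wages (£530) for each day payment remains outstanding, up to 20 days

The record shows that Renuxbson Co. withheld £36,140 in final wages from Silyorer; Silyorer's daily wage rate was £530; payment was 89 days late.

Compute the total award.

Doubled: 2 × £36,140 = £72,280
Penalty days: min(89, 20) = 20
Waiting-time penalty: 20 × £530 = £10,600
Total award: £36,140 + £72,280 + £10,600 = £119,020

Total award: £119,020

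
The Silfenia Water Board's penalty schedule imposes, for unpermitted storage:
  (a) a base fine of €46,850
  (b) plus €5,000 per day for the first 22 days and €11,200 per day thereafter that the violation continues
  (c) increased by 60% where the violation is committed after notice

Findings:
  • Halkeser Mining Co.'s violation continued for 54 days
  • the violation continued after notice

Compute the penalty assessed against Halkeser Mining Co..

First 22 days: 22 × €5,000 = €110,000
Remaining days: (54 − 22) × €11,200 = €358,400
Per-day component: €110,000 + €358,400 = €468,400
Base plus per-day: €46,850 + €468,400 = €515,250
Enhancement: 60% of €515,250 = €309,150
Enhanced fine: €515,250 + €309,150 = €824,400

€824,400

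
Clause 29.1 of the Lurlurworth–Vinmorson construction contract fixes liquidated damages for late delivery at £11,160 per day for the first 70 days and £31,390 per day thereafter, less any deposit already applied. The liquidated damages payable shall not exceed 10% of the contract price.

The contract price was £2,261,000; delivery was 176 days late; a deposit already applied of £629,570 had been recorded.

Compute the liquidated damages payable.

£226,100

First 70 days: 70 × £11,160 = £781,200
Remaining days: (176 − 70) × £31,390 = £3,327,340
Accrued per-day damages: £781,200 + £3,327,340 = £4,108,540
Less deposit already applied: £4,108,540 − £629,570 = £3,478,970
Cap: 10% of £2,261,000 = £226,100
Cap at £226,100: £3,478,970 exceeds the cap → £226,100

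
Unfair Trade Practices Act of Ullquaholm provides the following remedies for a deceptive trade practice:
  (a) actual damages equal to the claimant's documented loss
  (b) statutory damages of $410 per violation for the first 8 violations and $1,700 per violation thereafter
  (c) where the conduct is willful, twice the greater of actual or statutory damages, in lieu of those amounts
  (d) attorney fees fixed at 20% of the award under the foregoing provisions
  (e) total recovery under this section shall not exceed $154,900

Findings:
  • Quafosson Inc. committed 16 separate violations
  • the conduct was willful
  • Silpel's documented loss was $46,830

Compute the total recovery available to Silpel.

First 8 violations: 8 × $410 = $3,280
Remaining violations: (16 − 8) × $1,700 = $13,600
Statutory damages: $3,280 + $13,600 = $16,880
Greater of actual damages ($46,830) or statutory damages ($16,880): $46,830
Doubled: 2 × $46,830 = $93,660
Attorney fees: 20% of $93,660 = $18,732
Total before cap: $93,660 + $18,732 = $112,392
Cap at $154,900: $112,392 is within the cap, no reduction.

$112,392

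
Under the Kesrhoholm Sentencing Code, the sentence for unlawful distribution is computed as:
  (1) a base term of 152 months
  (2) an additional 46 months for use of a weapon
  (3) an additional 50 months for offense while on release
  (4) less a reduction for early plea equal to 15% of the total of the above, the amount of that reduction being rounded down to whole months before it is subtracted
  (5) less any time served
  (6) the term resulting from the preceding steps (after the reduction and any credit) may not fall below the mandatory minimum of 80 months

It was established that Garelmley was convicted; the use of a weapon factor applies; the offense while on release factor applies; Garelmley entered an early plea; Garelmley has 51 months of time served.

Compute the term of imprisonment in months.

Sentence: 160 months

Use of a weapon enhancement: +46 months
Offense while on release enhancement: +50 months
Adjusted term: 152 months + 46 months + 50 months = 248 months
Early plea reduction: 15% of 248 months = 37 months (rounded down)
After reduction: 248 − 37 = 211 months
Less time served: 211 months − 51 months = 160 months
Minimum 80 months: 160 months meets the minimum, no increase.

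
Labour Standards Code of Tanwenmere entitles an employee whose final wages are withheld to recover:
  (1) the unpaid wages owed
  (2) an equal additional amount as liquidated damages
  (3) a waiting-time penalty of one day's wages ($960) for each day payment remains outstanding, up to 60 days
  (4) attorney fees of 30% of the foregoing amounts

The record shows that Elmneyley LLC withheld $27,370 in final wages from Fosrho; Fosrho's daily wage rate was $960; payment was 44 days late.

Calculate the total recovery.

$126,074

Liquidated damages (equal amount): $27,370
Penalty days: min(44, 60) = 44
Waiting-time penalty: 44 × $960 = $42,240
Subtotal: $27,370 + $27,370 + $42,240 = $96,980
Attorney fees: 30% of $96,980 = $29,094
Total award: $96,980 + $29,094 = $126,074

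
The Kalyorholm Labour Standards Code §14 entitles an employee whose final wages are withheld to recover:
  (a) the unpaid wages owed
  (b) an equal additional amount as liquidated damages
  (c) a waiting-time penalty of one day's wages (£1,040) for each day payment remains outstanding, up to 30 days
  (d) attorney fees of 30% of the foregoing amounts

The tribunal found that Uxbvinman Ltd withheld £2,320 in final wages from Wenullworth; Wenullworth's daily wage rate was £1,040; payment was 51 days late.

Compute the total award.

Liquidated damages (equal amount): £2,320
Penalty days: min(51, 30) = 30
Waiting-time penalty: 30 × £1,040 = £31,200
Subtotal: £2,320 + £2,320 + £31,200 = £35,840
Attorney fees: 30% of £35,840 = £10,752
Total award: £35,840 + £10,752 = £46,592

£46,592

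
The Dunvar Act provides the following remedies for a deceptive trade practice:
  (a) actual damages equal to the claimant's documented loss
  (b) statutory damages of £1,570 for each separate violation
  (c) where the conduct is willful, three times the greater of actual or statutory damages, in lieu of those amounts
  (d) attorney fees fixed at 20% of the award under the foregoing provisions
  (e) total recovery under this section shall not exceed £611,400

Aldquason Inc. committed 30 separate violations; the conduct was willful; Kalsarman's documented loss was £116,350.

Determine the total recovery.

£418,860

Statutory damages: 30 × £1,570 = £47,100
Greater of actual damages (£116,350) or statutory damages (£47,100): £116,350
Trebled: 3 × £116,350 = £349,050
Attorney fees: 20% of £349,050 = £69,810
Total before cap: £349,050 + £69,810 = £418,860
Cap at £611,400: £418,860 is within the cap, no reduction.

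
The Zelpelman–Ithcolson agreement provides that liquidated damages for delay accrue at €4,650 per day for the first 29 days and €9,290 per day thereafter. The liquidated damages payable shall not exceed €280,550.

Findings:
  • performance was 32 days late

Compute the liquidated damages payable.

€162,720

First 29 days: 29 × €4,650 = €134,850
Remaining days: (32 − 29) × €9,290 = €27,870
Accrued per-day damages: €134,850 + €27,870 = €162,720
Cap at €280,550: €162,720 is within the cap, no reduction.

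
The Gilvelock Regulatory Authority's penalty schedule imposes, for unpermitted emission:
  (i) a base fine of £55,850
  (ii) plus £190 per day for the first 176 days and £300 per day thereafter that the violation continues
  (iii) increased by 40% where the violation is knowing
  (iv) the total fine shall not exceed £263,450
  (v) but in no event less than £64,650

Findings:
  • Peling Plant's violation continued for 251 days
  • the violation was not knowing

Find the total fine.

First 176 days: 176 × £190 = £33,440
Remaining days: (251 − 176) × £300 = £22,500
Per-day component: £33,440 + £22,500 = £55,940
Base plus per-day: £55,850 + £55,940 = £111,790
The violation was not knowing: no 40% increase.
Cap at £263,450: £111,790 is within the cap, no reduction.
Minimum £64,650: £111,790 meets the minimum, no increase.

£111,790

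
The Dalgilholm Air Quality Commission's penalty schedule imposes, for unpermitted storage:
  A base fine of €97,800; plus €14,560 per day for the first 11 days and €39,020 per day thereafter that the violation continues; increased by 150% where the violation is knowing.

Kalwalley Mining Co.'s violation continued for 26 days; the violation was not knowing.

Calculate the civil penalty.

First 11 days: 11 × €14,560 = €160,160
Remaining days: (26 − 11) × €39,020 = €585,300
Per-day component: €160,160 + €585,300 = €745,460
Base plus per-day: €97,800 + €745,460 = €843,260
The violation was not knowing: no 150% increase.

€843,260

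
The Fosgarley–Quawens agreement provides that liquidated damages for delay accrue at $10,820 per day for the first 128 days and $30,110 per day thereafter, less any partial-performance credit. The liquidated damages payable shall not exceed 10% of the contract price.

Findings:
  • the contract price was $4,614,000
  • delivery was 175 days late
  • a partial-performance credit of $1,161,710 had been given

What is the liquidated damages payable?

$461,400

First 128 days: 128 × $10,820 = $1,384,960
Remaining days: (175 − 128) × $30,110 = $1,415,170
Accrued per-day damages: $1,384,960 + $1,415,170 = $2,800,130
Less partial-performance credit: $2,800,130 − $1,161,710 = $1,638,420
Cap: 10% of $4,614,000 = $461,400
Cap at $461,400: $1,638,420 exceeds the cap → $461,400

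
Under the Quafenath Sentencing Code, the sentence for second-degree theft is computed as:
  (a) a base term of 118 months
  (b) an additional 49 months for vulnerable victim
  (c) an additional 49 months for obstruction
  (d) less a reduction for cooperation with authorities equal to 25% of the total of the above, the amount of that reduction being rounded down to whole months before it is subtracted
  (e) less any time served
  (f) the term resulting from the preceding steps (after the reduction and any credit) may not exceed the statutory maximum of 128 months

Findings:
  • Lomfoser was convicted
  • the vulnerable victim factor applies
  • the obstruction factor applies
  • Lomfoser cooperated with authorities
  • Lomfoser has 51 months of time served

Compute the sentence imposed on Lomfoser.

Sentence: 111 months

Vulnerable victim enhancement: +49 months
Obstruction enhancement: +49 months
Adjusted term: 118 months + 49 months + 49 months = 216 months
Cooperation with authorities reduction: 25% of 216 months = 54 months (rounded down)
After reduction: 216 − 54 = 162 months
Less time served: 162 months − 51 months = 111 months
Cap at 128 months: 111 months is within the cap, no reduction.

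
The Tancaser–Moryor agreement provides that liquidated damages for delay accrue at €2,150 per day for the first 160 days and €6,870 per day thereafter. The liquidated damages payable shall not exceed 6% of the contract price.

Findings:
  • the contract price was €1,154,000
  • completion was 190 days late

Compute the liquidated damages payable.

First 160 days: 160 × €2,150 = €344,000
Remaining days: (190 − 160) × €6,870 = €206,100
Accrued per-day damages: €344,000 + €206,100 = €550,100
Cap: 6% of €1,154,000 = €69,240
Cap at €69,240: €550,100 exceeds the cap → €69,240

€69,240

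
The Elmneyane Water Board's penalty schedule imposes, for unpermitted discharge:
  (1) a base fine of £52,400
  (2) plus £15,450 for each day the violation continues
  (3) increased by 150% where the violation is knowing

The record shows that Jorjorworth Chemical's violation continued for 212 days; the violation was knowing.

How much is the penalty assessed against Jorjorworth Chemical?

Per-day component: 212 × £15,450 = £3,275,400
Base plus per-day: £52,400 + £3,275,400 = £3,327,800
Enhancement: 150% of £3,327,800 = £4,991,700
Enhanced fine: £3,327,800 + £4,991,700 = £8,319,500

£8,319,500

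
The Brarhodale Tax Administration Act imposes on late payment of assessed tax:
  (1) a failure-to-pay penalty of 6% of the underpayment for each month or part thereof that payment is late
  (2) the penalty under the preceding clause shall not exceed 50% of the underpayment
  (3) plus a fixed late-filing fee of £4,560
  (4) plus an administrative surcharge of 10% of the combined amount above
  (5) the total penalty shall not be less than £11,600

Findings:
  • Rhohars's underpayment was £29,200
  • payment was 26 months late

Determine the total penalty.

£21,076

Accrued rate: 6% × 26 = 156%, capped at 50% → 50%
Failure-to-pay penalty: 50% of £29,200 = £14,600
Penalty before surcharge: £14,600 + £4,560 = £19,160
Administrative surcharge: 10% of £19,160 = £1,916
Total penalty: £19,160 + £1,916 = £21,076
Minimum £11,600: £21,076 meets the minimum, no increase.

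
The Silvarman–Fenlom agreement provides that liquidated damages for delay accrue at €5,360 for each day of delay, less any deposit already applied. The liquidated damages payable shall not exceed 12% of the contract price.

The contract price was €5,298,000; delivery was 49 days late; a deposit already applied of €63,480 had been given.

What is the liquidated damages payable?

Per-day damages: 49 × €5,360 = €262,640
Less deposit already applied: €262,640 − €63,480 = €199,160
Cap: 12% of €5,298,000 = €635,760
Cap at €635,760: €199,160 is within the cap, no reduction.

€199,160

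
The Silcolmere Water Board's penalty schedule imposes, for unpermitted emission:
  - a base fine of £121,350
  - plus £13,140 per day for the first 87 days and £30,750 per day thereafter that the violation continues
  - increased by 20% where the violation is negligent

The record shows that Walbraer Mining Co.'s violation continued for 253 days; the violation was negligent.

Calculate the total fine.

Civil penalty: £7,642,836

First 87 days: 87 × £13,140 = £1,143,180
Remaining days: (253 − 87) × £30,750 = £5,104,500
Per-day component: £1,143,180 + £5,104,500 = £6,247,680
Base plus per-day: £121,350 + £6,247,680 = £6,369,030
Enhancement: 20% of £6,369,030 = £1,273,806
Enhanced fine: £6,369,030 + £1,273,806 = £7,642,836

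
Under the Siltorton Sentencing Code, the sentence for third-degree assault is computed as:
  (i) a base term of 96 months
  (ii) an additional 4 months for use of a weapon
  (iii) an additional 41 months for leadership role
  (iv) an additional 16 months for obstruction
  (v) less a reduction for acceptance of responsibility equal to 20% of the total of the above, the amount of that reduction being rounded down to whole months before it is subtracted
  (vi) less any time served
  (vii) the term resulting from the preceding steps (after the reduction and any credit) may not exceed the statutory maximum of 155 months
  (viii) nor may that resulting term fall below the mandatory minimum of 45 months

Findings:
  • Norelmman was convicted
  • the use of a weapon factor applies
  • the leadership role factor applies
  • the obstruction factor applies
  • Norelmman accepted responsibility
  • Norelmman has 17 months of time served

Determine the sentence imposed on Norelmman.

109 months

Use of a weapon enhancement: +4 months
Leadership role enhancement: +41 months
Obstruction enhancement: +16 months
Adjusted term: 96 months + 4 months + 41 months + 16 months = 157 months
Acceptance of responsibility reduction: 20% of 157 months = 31 months (rounded down)
After reduction: 157 − 31 = 126 months
Less time served: 126 months − 17 months = 109 months
Cap at 155 months: 109 months is within the cap, no reduction.
Minimum 45 months: 109 months meets the minimum, no increase.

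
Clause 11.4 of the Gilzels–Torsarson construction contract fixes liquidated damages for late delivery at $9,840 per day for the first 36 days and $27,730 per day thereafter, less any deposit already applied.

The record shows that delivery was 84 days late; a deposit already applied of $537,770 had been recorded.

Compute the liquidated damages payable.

First 36 days: 36 × $9,840 = $354,240
Remaining days: (84 − 36) × $27,730 = $1,331,040
Accrued per-day damages: $354,240 + $1,331,040 = $1,685,280
Less deposit already applied: $1,685,280 − $537,770 = $1,147,510

$1,147,510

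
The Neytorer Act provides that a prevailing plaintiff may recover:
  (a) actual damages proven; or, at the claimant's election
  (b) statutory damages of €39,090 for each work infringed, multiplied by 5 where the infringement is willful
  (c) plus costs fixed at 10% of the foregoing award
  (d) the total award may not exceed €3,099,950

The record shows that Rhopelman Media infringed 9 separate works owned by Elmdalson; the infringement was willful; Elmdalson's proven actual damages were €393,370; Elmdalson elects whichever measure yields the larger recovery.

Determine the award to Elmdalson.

Statutory damages: 9 × €39,090 = €351,810
Multiplied by 5: 5 × €351,810 = €1,759,050
Greater of actual damages (€393,370) or enhanced statutory damages (€1,759,050): €1,759,050
Costs: 10% of €1,759,050 = €175,905
Award plus costs: €1,759,050 + €175,905 = €1,934,955
Cap at €3,099,950: €1,934,955 is within the cap, no reduction.

Award: €1,934,955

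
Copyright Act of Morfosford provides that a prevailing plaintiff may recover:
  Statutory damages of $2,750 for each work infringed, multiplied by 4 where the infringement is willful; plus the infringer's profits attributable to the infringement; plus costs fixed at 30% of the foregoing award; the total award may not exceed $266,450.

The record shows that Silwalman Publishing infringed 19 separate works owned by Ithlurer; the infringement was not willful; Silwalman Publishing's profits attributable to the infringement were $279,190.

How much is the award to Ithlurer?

$266,450

Statutory damages: 19 × $2,750 = $52,250
Infringement not willful: no ×4 enhancement.
Combined award: $52,250 + $279,190 = $331,440
Costs: 30% of $331,440 = $99,432
Award plus costs: $331,440 + $99,432 = $430,872
Cap at $266,450: $430,872 exceeds the cap → $266,450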